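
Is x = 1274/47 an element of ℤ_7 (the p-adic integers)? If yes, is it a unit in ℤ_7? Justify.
x ∈ ℤ_7 but not a unit; v_7(x) = 2 > 0

ℤ_7 = {x ∈ ℚ_7 : v_7(x) ≥ 0} and ℤ_7^× = {x ∈ ℤ_7 : v_7(x) = 0}. Here v_7(1274/47) = v_7(num) − v_7(den) = 2; compare against these criteria.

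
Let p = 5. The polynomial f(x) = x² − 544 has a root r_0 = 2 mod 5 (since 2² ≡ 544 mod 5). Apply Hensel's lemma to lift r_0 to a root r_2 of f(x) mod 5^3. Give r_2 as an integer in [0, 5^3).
r_2 = 112 (mod 125)

Hensel's recurrence: r_{i+1} = r_i − f(r_i)·(f′(r_i))^{-1} mod 5^{i+2}, with f′(x) = 2x. Iterate:
  r_0 = 2 (mod 5)
  r_1 = 12 (mod 25)
  r_2 = 112 (mod 125)
Final: r_2 = 112, and one checks f(r_2) ≡ 0 mod 5^3.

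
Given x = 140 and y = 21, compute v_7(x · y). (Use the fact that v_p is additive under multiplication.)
v_7(2940) = 2

v_p(x) = 1 (factor: 140 = 7^1 · 20); v_p(y) = 1 (factor: 21 = 7^1 · 3). Additivity: v_p(xy) = v_p(x) + v_p(y) = 1 + 1 = 2. (Direct check: xy = 2940 = 7^2 · (60).)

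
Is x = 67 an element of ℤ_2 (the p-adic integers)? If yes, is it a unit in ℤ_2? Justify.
x ∈ ℤ_2^× (unit); v_2(x) = 0

ℤ_2 = {x ∈ ℚ_2 : v_2(x) ≥ 0} and ℤ_2^× = {x ∈ ℤ_2 : v_2(x) = 0}. Here v_2(67) = v_2(num) − v_2(den) = 0; compare against these criteria.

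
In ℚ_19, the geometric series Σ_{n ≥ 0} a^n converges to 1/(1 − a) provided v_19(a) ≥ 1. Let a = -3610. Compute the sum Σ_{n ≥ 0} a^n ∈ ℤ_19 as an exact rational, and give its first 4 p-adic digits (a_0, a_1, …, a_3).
Σ a^n = 1/(1 − a) = 1/3611;  first 4 digits = (1, 0, 9, 18)

v_19(a) = 2 ≥ 1, so the series converges in ℤ_19 to 1/(1 − a) = 1/(1 − (-3610)) = 1/3611. Expand this rational in ℤ_19: compute digits iteratively via d_i = x_i mod 19, x_{i+1} = (x_i − d_i)/19. The first 4 digits are (1, 0, 9, 18).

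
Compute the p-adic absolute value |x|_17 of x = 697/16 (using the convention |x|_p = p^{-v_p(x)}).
|697/16|_17 = 1/17

Step 1 — compute v_17(x) by factoring powers of 17 out of the numerator and denominator: v_17(697/16) = 1. Step 2 — apply |x|_p = p^{-v_p(x)} = 17^{-1} = 1/17.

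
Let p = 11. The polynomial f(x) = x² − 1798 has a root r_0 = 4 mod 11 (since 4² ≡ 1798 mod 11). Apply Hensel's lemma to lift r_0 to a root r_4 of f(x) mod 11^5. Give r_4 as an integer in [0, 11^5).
r_4 = 81569 (mod 161051)

Hensel's recurrence: r_{i+1} = r_i − f(r_i)·(f′(r_i))^{-1} mod 11^{i+2}, with f′(x) = 2x. Iterate:
  r_0 = 4 (mod 11)
  r_1 = 15 (mod 121)
  r_2 = 378 (mod 1331)
  r_3 = 8364 (mod 14641)
  r_4 = 81569 (mod 161051)
Final: r_4 = 81569, and one checks f(r_4) ≡ 0 mod 11^5.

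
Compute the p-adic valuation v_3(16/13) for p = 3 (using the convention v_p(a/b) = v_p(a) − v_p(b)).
v_3(16/13) = 0

Factor powers of 3 from the numerator and denominator of the reduced fraction: 16 = 3^0 · 16 and 13 = 3^0 · 13. Apply v_p(a/b) = v_p(a) − v_p(b): v_3(16/13) = 0 − 0 = 0.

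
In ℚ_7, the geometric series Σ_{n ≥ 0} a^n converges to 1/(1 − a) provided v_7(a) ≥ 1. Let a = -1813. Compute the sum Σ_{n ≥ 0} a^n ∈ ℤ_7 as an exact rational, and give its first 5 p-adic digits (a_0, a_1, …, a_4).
Σ a^n = 1/(1 − a) = 1/1814;  first 5 digits = (1, 0, 5, 1, 3)

v_7(a) = 2 ≥ 1, so the series converges in ℤ_7 to 1/(1 − a) = 1/(1 − (-1813)) = 1/1814. Expand this rational in ℤ_7: compute digits iteratively via d_i = x_i mod 7, x_{i+1} = (x_i − d_i)/7. The first 5 digits are (1, 0, 5, 1, 3).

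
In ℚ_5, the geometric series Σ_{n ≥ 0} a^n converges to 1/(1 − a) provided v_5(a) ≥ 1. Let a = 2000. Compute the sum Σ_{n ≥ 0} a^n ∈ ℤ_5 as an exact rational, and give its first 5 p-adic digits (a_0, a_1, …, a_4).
Σ a^n = 1/(1 − a) = -1/1999;  first 5 digits = (1, 0, 0, 1, 3)

v_5(a) = 3 ≥ 1, so the series converges in ℤ_5 to 1/(1 − a) = 1/(1 − 2000) = -1/1999. Expand this rational in ℤ_5: compute digits iteratively via d_i = x_i mod 5, x_{i+1} = (x_i − d_i)/5. The first 5 digits are (1, 0, 0, 1, 3).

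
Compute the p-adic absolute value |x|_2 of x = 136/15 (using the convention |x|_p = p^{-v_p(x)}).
|136/15|_2 = 1/8

Step 1 — compute v_2(x) by factoring powers of 2 out of the numerator and denominator: v_2(136/15) = 3. Step 2 — apply |x|_p = p^{-v_p(x)} = 2^{-3} = 1/8.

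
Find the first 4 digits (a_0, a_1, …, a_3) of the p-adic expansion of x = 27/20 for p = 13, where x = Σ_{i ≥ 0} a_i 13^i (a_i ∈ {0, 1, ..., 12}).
(a_0, …, a_3) = (2, 11, 5, 8)

v_13(27/20) = 0 (numerator and denominator both coprime to 13), so x ∈ ℤ_13^×. Compute digits iteratively via a_i = x_i mod 13, x_{i+1} = (x_i − a_i)/13, with x_0 = x:
  x_0 = 27/20;  a_0 = 2;  x_1 = (x_0 − 2)/13 = -1/20
  x_1 = -1/20;  a_1 = 11;  x_2 = (x_1 − 11)/13 = -17/20
  x_2 = -17/20;  a_2 = 5;  x_3 = (x_2 − 5)/13 = -9/20
  x_3 = -9/20;  a_3 = 8;  x_4 = (x_3 − 8)/13 = -13/20
Digits: (2, 11, 5, 8).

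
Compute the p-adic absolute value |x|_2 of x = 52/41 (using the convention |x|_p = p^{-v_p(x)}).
|52/41|_2 = 1/4

Step 1 — compute v_2(x) by factoring powers of 2 out of the numerator and denominator: v_2(52/41) = 2. Step 2 — apply |x|_p = p^{-v_p(x)} = 2^{-2} = 1/4.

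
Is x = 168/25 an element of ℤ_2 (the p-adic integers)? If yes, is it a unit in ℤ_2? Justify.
x ∈ ℤ_2 but not a unit; v_2(x) = 3 > 0

ℤ_2 = {x ∈ ℚ_2 : v_2(x) ≥ 0} and ℤ_2^× = {x ∈ ℤ_2 : v_2(x) = 0}. Here v_2(168/25) = v_2(num) − v_2(den) = 3; compare against these criteria.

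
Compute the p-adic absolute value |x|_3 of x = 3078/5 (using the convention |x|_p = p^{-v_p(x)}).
|3078/5|_3 = 1/81

Step 1 — compute v_3(x) by factoring powers of 3 out of the numerator and denominator: v_3(3078/5) = 4. Step 2 — apply |x|_p = p^{-v_p(x)} = 3^{-4} = 1/81.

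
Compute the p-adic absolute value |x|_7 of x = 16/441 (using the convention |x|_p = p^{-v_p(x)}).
|16/441|_7 = 49

Step 1 — compute v_7(x) by factoring powers of 7 out of the numerator and denominator: v_7(16/441) = -2. Step 2 — apply |x|_p = p^{-v_p(x)} = 7^{2} = 49.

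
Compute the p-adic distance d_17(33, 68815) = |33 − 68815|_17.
d_17(33, 68815) = 1/4913

Step 1 — x − y = 33 − 68815 = -68782. Step 2 — v_17(-68782) = 3 (factor: -68782 = −(17^3 · 14); the sign does not affect v_p). Step 3 — |x − y|_17 = 17^{-3} = 1/4913.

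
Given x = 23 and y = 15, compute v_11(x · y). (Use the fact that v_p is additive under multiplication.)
v_11(345) = 0

v_p(x) = 0 (factor: 23 = 11^0 · 23); v_p(y) = 0 (factor: 15 = 11^0 · 15). Additivity: v_p(xy) = v_p(x) + v_p(y) = 0 + 0 = 0. (Direct check: xy = 345 = 11^0 · (345).)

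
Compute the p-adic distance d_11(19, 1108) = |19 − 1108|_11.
d_11(19, 1108) = 1/121

Step 1 — x − y = 19 − 1108 = -1089. Step 2 — v_11(-1089) = 2 (factor: -1089 = −(11^2 · 9); the sign does not affect v_p). Step 3 — |x − y|_11 = 11^{-2} = 1/121.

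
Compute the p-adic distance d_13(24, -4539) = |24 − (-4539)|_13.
d_13(24, -4539) = 1/169

Step 1 — x − y = 24 − (-4539) = 4563. Step 2 — v_13(4563) = 2 (factor: 4563 = (13^2 · 27); the sign does not affect v_p). Step 3 — |x − y|_13 = 13^{-2} = 1/169.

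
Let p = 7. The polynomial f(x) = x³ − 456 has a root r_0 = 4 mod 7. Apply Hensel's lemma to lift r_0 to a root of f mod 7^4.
r_3 = 2013 (mod 2401)

Hensel: r_{i+1} = r_i − f(r_i)/f′(r_i) mod 7^{i+2}, where f′(x) = 3x². Iterate:
  r_0 = 4 (mod 7)
  r_1 = 4 (mod 49)
  r_2 = 298 (mod 343)
  r_3 = 2013 (mod 2401)
Final: r = 2013 with f(r) ≡ 0 mod 7^4.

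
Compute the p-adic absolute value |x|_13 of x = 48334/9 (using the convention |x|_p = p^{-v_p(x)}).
|48334/9|_13 = 1/2197

Step 1 — compute v_13(x) by factoring powers of 13 out of the numerator and denominator: v_13(48334/9) = 3. Step 2 — apply |x|_p = p^{-v_p(x)} = 13^{-3} = 1/2197.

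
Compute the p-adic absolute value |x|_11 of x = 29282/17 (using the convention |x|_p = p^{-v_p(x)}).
|29282/17|_11 = 1/14641

Step 1 — compute v_11(x) by factoring powers of 11 out of the numerator and denominator: v_11(29282/17) = 4. Step 2 — apply |x|_p = p^{-v_p(x)} = 11^{-4} = 1/14641.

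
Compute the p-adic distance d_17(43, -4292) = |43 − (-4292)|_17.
d_17(43, -4292) = 1/289

Step 1 — x − y = 43 − (-4292) = 4335. Step 2 — v_17(4335) = 2 (factor: 4335 = (17^2 · 15); the sign does not affect v_p). Step 3 — |x − y|_17 = 17^{-2} = 1/289.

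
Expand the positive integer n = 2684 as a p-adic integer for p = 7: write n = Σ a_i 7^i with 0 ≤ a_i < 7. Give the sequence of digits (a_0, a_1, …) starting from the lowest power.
(a_0, a_1, …) = (3, 5, 5, 0, 1)

Repeated division by 7 gives the digits low-to-high: 2684 = 3 + 5·7^1 + 5·7^2 + 1·7^4. Digit sequence: (3, 5, 5, 0, 1).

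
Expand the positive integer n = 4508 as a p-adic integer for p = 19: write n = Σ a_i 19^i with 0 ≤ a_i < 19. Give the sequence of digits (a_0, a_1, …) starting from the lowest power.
(a_0, a_1, …) = (5, 9, 12)

Repeated division by 19 gives the digits low-to-high: 4508 = 5 + 9·19^1 + 12·19^2. Digit sequence: (5, 9, 12).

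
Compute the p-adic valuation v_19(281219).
v_19(281219) = 3

v_19(n) is the largest exponent k such that 19^k divides n. Factor out: 281219 = 19^3 · 41. (Sign doesn't affect v_p.) So v_19(281219) = 3.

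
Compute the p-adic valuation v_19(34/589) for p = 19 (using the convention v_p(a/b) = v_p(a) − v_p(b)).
v_19(34/589) = -1

Factor powers of 19 from the numerator and denominator of the reduced fraction: 34 = 19^0 · 34 and 589 = 19^1 · 31. Apply v_p(a/b) = v_p(a) − v_p(b): v_19(34/589) = 0 − 1 = -1.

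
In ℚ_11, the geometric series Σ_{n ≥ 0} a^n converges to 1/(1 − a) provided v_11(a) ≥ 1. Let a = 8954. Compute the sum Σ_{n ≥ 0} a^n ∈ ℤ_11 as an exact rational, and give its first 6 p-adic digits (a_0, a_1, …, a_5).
Σ a^n = 1/(1 − a) = -1/8953;  first 6 digits = (1, 0, 8, 6, 9, 2)

v_11(a) = 2 ≥ 1, so the series converges in ℤ_11 to 1/(1 − a) = 1/(1 − 8954) = -1/8953. Expand this rational in ℤ_11: compute digits iteratively via d_i = x_i mod 11, x_{i+1} = (x_i − d_i)/11. The first 6 digits are (1, 0, 8, 6, 9, 2).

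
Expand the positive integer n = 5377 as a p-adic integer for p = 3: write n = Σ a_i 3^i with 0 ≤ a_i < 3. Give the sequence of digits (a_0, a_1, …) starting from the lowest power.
(a_0, a_1, …) = (1, 1, 0, 1, 0, 1, 1, 2)

Repeated division by 3 gives the digits low-to-high: 5377 = 1 + 1·3^1 + 1·3^3 + 1·3^5 + 1·3^6 + 2·3^7. Digit sequence: (1, 1, 0, 1, 0, 1, 1, 2).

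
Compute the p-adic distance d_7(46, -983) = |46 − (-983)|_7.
d_7(46, -983) = 1/343

Step 1 — x − y = 46 − (-983) = 1029. Step 2 — v_7(1029) = 3 (factor: 1029 = (7^3 · 3); the sign does not affect v_p). Step 3 — |x − y|_7 = 7^{-3} = 1/343.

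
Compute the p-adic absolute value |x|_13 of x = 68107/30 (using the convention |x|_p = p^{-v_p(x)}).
|68107/30|_13 = 1/2197

Step 1 — compute v_13(x) by factoring powers of 13 out of the numerator and denominator: v_13(68107/30) = 3. Step 2 — apply |x|_p = p^{-v_p(x)} = 13^{-3} = 1/2197.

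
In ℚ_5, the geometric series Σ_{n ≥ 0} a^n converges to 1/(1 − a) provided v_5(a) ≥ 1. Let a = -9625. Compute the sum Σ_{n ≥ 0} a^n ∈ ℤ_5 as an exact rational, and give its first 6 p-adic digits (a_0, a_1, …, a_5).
Σ a^n = 1/(1 − a) = 1/9626;  first 6 digits = (1, 0, 0, 3, 4, 1)

v_5(a) = 3 ≥ 1, so the series converges in ℤ_5 to 1/(1 − a) = 1/(1 − (-9625)) = 1/9626. Expand this rational in ℤ_5: compute digits iteratively via d_i = x_i mod 5, x_{i+1} = (x_i − d_i)/5. The first 6 digits are (1, 0, 0, 3, 4, 1).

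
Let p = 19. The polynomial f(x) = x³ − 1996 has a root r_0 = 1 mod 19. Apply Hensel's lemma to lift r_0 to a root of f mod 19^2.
r_1 = 305 (mod 361)

Hensel: r_{i+1} = r_i − f(r_i)/f′(r_i) mod 19^{i+2}, where f′(x) = 3x². Iterate:
  r_0 = 1 (mod 19)
  r_1 = 305 (mod 361)
Final: r = 305 with f(r) ≡ 0 mod 19^2.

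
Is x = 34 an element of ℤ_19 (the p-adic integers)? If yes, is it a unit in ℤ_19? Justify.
x ∈ ℤ_19^× (unit); v_19(x) = 0

ℤ_19 = {x ∈ ℚ_19 : v_19(x) ≥ 0} and ℤ_19^× = {x ∈ ℤ_19 : v_19(x) = 0}. Here v_19(34) = v_19(num) − v_19(den) = 0; compare against these criteria.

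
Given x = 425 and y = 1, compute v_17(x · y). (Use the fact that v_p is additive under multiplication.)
v_17(425) = 1

v_p(x) = 1 (factor: 425 = 17^1 · 25); v_p(y) = 0 (factor: 1 = 17^0 · 1). Additivity: v_p(xy) = v_p(x) + v_p(y) = 1 + 0 = 1. (Direct check: xy = 425 = 17^1 · (25).)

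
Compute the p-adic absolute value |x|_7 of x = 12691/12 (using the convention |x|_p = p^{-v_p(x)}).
|12691/12|_7 = 1/343

Step 1 — compute v_7(x) by factoring powers of 7 out of the numerator and denominator: v_7(12691/12) = 3. Step 2 — apply |x|_p = p^{-v_p(x)} = 7^{-3} = 1/343.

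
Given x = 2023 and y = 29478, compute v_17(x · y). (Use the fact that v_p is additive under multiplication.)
v_17(59633994) = 5

v_p(x) = 2 (factor: 2023 = 17^2 · 7); v_p(y) = 3 (factor: 29478 = 17^3 · 6). Additivity: v_p(xy) = v_p(x) + v_p(y) = 2 + 3 = 5. (Direct check: xy = 59633994 = 17^5 · (42).)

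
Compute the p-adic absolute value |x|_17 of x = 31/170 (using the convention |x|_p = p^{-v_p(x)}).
|31/170|_17 = 17

Step 1 — compute v_17(x) by factoring powers of 17 out of the numerator and denominator: v_17(31/170) = -1. Step 2 — apply |x|_p = p^{-v_p(x)} = 17^{1} = 17.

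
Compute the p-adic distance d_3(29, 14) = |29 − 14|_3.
d_3(29, 14) = 1/3

Step 1 — x − y = 29 − 14 = 15. Step 2 — v_3(15) = 1 (factor: 15 = (3^1 · 5); the sign does not affect v_p). Step 3 — |x − y|_3 = 3^{-1} = 1/3.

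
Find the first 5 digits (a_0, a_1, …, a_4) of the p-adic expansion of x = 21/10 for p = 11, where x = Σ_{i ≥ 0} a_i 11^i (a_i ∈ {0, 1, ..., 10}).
(a_0, …, a_4) = (1, 10, 9, 9, 9)

v_11(21/10) = 0 (numerator and denominator both coprime to 11), so x ∈ ℤ_11^×. Compute digits iteratively via a_i = x_i mod 11, x_{i+1} = (x_i − a_i)/11, with x_0 = x:
  x_0 = 21/10;  a_0 = 1;  x_1 = (x_0 − 1)/11 = 1/10
  x_1 = 1/10;  a_1 = 10;  x_2 = (x_1 − 10)/11 = -9/10
  x_2 = -9/10;  a_2 = 9;  x_3 = (x_2 − 9)/11 = -9/10
  x_3 = -9/10;  a_3 = 9;  x_4 = (x_3 − 9)/11 = -9/10
  x_4 = -9/10;  a_4 = 9;  x_5 = (x_4 − 9)/11 = -9/10
Digits: (1, 10, 9, 9, 9).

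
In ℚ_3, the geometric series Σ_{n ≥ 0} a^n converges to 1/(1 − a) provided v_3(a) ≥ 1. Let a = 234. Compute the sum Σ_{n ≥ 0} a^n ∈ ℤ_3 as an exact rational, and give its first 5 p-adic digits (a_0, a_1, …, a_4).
Σ a^n = 1/(1 − a) = -1/233;  first 5 digits = (1, 0, 2, 2, 0)

v_3(a) = 2 ≥ 1, so the series converges in ℤ_3 to 1/(1 − a) = 1/(1 − 234) = -1/233. Expand this rational in ℤ_3: compute digits iteratively via d_i = x_i mod 3, x_{i+1} = (x_i − d_i)/3. The first 5 digits are (1, 0, 2, 2, 0).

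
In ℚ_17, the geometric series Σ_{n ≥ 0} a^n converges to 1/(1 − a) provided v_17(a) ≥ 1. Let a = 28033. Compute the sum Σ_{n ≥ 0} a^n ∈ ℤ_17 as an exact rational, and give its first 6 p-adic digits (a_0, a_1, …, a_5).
Σ a^n = 1/(1 − a) = -1/28032;  first 6 digits = (1, 0, 12, 5, 8, 9)

v_17(a) = 2 ≥ 1, so the series converges in ℤ_17 to 1/(1 − a) = 1/(1 − 28033) = -1/28032. Expand this rational in ℤ_17: compute digits iteratively via d_i = x_i mod 17, x_{i+1} = (x_i − d_i)/17. The first 6 digits are (1, 0, 12, 5, 8, 9).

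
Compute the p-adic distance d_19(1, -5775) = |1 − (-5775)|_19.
d_19(1, -5775) = 1/361

Step 1 — x − y = 1 − (-5775) = 5776. Step 2 — v_19(5776) = 2 (factor: 5776 = (19^2 · 16); the sign does not affect v_p). Step 3 — |x − y|_19 = 19^{-2} = 1/361.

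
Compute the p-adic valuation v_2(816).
v_2(816) = 4

v_2(n) is the largest exponent k such that 2^k divides n. Factor out: 816 = 2^4 · 51. (Sign doesn't affect v_p.) So v_2(816) = 4.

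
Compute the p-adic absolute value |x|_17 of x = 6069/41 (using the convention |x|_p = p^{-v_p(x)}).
|6069/41|_17 = 1/289

Step 1 — compute v_17(x) by factoring powers of 17 out of the numerator and denominator: v_17(6069/41) = 2. Step 2 — apply |x|_p = p^{-v_p(x)} = 17^{-2} = 1/289.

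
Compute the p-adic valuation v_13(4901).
v_13(4901) = 2

v_13(n) is the largest exponent k such that 13^k divides n. Factor out: 4901 = 13^2 · 29. (Sign doesn't affect v_p.) So v_13(4901) = 2.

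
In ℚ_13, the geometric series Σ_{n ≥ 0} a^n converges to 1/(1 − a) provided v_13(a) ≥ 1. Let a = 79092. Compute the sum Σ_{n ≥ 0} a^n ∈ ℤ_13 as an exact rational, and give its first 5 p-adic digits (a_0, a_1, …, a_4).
Σ a^n = 1/(1 − a) = -1/79091;  first 5 digits = (1, 0, 0, 10, 2)

v_13(a) = 3 ≥ 1, so the series converges in ℤ_13 to 1/(1 − a) = 1/(1 − 79092) = -1/79091. Expand this rational in ℤ_13: compute digits iteratively via d_i = x_i mod 13, x_{i+1} = (x_i − d_i)/13. The first 5 digits are (1, 0, 0, 10, 2).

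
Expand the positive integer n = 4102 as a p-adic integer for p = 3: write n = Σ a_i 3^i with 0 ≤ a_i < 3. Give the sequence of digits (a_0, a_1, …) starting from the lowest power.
(a_0, a_1, …) = (1, 2, 2, 1, 2, 1, 2, 1)

Repeated division by 3 gives the digits low-to-high: 4102 = 1 + 2·3^1 + 2·3^2 + 1·3^3 + 2·3^4 + 1·3^5 + 2·3^6 + 1·3^7. Digit sequence: (1, 2, 2, 1, 2, 1, 2, 1).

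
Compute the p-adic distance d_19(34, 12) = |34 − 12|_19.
d_19(34, 12) = 1

Step 1 — x − y = 34 − 12 = 22. Step 2 — v_19(22) = 0 (factor: 22 = (19^0 · 22); the sign does not affect v_p). Step 3 — |x − y|_19 = 19^{0} = 1.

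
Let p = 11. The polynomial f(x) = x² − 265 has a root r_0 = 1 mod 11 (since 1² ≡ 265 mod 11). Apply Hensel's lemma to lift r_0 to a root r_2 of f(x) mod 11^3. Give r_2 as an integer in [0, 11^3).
r_2 = 738 (mod 1331)

Hensel's recurrence: r_{i+1} = r_i − f(r_i)·(f′(r_i))^{-1} mod 11^{i+2}, with f′(x) = 2x. Iterate:
  r_0 = 1 (mod 11)
  r_1 = 12 (mod 121)
  r_2 = 738 (mod 1331)
Final: r_2 = 738, and one checks f(r_2) ≡ 0 mod 11^3.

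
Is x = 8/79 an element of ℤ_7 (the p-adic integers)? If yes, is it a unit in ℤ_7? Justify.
x ∈ ℤ_7^× (unit); v_7(x) = 0

ℤ_7 = {x ∈ ℚ_7 : v_7(x) ≥ 0} and ℤ_7^× = {x ∈ ℤ_7 : v_7(x) = 0}. Here v_7(8/79) = v_7(num) − v_7(den) = 0; compare against these criteria.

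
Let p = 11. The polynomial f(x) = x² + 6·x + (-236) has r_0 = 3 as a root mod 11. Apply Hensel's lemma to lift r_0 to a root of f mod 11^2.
r_1 = 91 (mod 121)

Hensel: r_{i+1} = r_i − f(r_i)·(f′(r_i))^{-1} mod 11^{i+2}, f′(x) = 2x + 6. Iterate:
  r_0 = 3 (mod 11)
  r_1 = 91 (mod 121)
Final: r = 91 satisfies f(r) ≡ 0 mod 11^2.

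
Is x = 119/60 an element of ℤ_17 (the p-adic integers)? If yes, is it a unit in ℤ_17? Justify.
x ∈ ℤ_17 but not a unit; v_17(x) = 1 > 0

ℤ_17 = {x ∈ ℚ_17 : v_17(x) ≥ 0} and ℤ_17^× = {x ∈ ℤ_17 : v_17(x) = 0}. Here v_17(119/60) = v_17(num) − v_17(den) = 1; compare against these criteria.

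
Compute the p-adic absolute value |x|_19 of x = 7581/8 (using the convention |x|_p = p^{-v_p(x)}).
|7581/8|_19 = 1/361

Step 1 — compute v_19(x) by factoring powers of 19 out of the numerator and denominator: v_19(7581/8) = 2. Step 2 — apply |x|_p = p^{-v_p(x)} = 19^{-2} = 1/361.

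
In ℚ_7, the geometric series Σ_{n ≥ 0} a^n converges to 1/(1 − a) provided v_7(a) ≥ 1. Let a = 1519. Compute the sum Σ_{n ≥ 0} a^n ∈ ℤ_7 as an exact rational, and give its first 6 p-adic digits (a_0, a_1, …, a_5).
Σ a^n = 1/(1 − a) = -1/1518;  first 6 digits = (1, 0, 3, 4, 2, 4)

v_7(a) = 2 ≥ 1, so the series converges in ℤ_7 to 1/(1 − a) = 1/(1 − 1519) = -1/1518. Expand this rational in ℤ_7: compute digits iteratively via d_i = x_i mod 7, x_{i+1} = (x_i − d_i)/7. The first 6 digits are (1, 0, 3, 4, 2, 4).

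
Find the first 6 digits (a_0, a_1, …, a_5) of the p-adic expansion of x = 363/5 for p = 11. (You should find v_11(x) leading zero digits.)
(a_0, …, a_5) = (0, 0, 5, 4, 4, 4)

v_11(363/5) = 2, so a_0 = ... = a_1 = 0. Factor out: x = 11^2 · u with u = 3/5 a unit in ℤ_11. Expand u iteratively via a_{v+i} = u_i mod 11, u_{i+1} = (u_i − a_{v+i})/11:
  u_0 = 3/5;  a_2 = 5;  u_1 = (u_0 − 5)/11 = -2/5
  u_1 = -2/5;  a_3 = 4;  u_2 = (u_1 − 4)/11 = -2/5
  u_2 = -2/5;  a_4 = 4;  u_3 = (u_2 − 4)/11 = -2/5
  u_3 = -2/5;  a_5 = 4;  u_4 = (u_3 − 4)/11 = -2/5
Digits: (0, 0, 5, 4, 4, 4).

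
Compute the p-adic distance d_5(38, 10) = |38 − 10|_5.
d_5(38, 10) = 1

Step 1 — x − y = 38 − 10 = 28. Step 2 — v_5(28) = 0 (factor: 28 = (5^0 · 28); the sign does not affect v_p). Step 3 — |x − y|_5 = 5^{0} = 1.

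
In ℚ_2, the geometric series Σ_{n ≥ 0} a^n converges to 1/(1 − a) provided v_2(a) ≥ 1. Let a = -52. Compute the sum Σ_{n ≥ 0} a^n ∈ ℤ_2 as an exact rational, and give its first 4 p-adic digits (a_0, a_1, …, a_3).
Σ a^n = 1/(1 − a) = 1/53;  first 4 digits = (1, 0, 1, 1)

v_2(a) = 2 ≥ 1, so the series converges in ℤ_2 to 1/(1 − a) = 1/(1 − (-52)) = 1/53. Expand this rational in ℤ_2: compute digits iteratively via d_i = x_i mod 2, x_{i+1} = (x_i − d_i)/2. The first 4 digits are (1, 0, 1, 1).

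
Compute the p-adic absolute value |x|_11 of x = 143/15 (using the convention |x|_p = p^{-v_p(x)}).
|143/15|_11 = 1/11

Step 1 — compute v_11(x) by factoring powers of 11 out of the numerator and denominator: v_11(143/15) = 1. Step 2 — apply |x|_p = p^{-v_p(x)} = 11^{-1} = 1/11.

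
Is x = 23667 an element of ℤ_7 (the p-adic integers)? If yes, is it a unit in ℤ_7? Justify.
x ∈ ℤ_7 but not a unit; v_7(x) = 3 > 0

ℤ_7 = {x ∈ ℚ_7 : v_7(x) ≥ 0} and ℤ_7^× = {x ∈ ℤ_7 : v_7(x) = 0}. Here v_7(23667) = v_7(num) − v_7(den) = 3; compare against these criteria.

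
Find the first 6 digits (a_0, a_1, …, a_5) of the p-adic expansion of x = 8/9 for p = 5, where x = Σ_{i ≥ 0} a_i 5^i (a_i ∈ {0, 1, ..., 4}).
(a_0, …, a_5) = (2, 2, 4, 3, 2, 0)

v_5(8/9) = 0 (numerator and denominator both coprime to 5), so x ∈ ℤ_5^×. Compute digits iteratively via a_i = x_i mod 5, x_{i+1} = (x_i − a_i)/5, with x_0 = x:
  x_0 = 8/9;  a_0 = 2;  x_1 = (x_0 − 2)/5 = -2/9
  x_1 = -2/9;  a_1 = 2;  x_2 = (x_1 − 2)/5 = -4/9
  x_2 = -4/9;  a_2 = 4;  x_3 = (x_2 − 4)/5 = -8/9
  x_3 = -8/9;  a_3 = 3;  x_4 = (x_3 − 3)/5 = -7/9
  x_4 = -7/9;  a_4 = 2;  x_5 = (x_4 − 2)/5 = -5/9
  x_5 = -5/9;  a_5 = 0;  x_6 = (x_5 − 0)/5 = -1/9
Digits: (2, 2, 4, 3, 2, 0).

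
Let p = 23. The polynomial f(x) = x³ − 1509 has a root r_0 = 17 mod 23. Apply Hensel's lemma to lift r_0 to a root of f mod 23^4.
r_3 = 85899 (mod 279841)

Hensel: r_{i+1} = r_i − f(r_i)/f′(r_i) mod 23^{i+2}, where f′(x) = 3x². Iterate:
  r_0 = 17 (mod 23)
  r_1 = 201 (mod 529)
  r_2 = 730 (mod 12167)
  r_3 = 85899 (mod 279841)
Final: r = 85899 with f(r) ≡ 0 mod 23^4.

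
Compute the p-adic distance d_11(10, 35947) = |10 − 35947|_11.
d_11(10, 35947) = 1/1331

Step 1 — x − y = 10 − 35947 = -35937. Step 2 — v_11(-35937) = 3 (factor: -35937 = −(11^3 · 27); the sign does not affect v_p). Step 3 — |x − y|_11 = 11^{-3} = 1/1331.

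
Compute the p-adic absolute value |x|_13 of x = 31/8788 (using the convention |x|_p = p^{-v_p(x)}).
|31/8788|_13 = 2197

Step 1 — compute v_13(x) by factoring powers of 13 out of the numerator and denominator: v_13(31/8788) = -3. Step 2 — apply |x|_p = p^{-v_p(x)} = 13^{3} = 2197.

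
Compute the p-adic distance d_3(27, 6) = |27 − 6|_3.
d_3(27, 6) = 1/3

Step 1 — x − y = 27 − 6 = 21. Step 2 — v_3(21) = 1 (factor: 21 = (3^1 · 7); the sign does not affect v_p). Step 3 — |x − y|_3 = 3^{-1} = 1/3.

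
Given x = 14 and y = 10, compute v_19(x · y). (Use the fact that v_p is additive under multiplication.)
v_19(140) = 0

v_p(x) = 0 (factor: 14 = 19^0 · 14); v_p(y) = 0 (factor: 10 = 19^0 · 10). Additivity: v_p(xy) = v_p(x) + v_p(y) = 0 + 0 = 0. (Direct check: xy = 140 = 19^0 · (140).)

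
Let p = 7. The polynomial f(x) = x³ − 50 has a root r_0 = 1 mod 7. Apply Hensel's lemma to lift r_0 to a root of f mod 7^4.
r_3 = 1618 (mod 2401)

Hensel: r_{i+1} = r_i − f(r_i)/f′(r_i) mod 7^{i+2}, where f′(x) = 3x². Iterate:
  r_0 = 1 (mod 7)
  r_1 = 1 (mod 49)
  r_2 = 246 (mod 343)
  r_3 = 1618 (mod 2401)
Final: r = 1618 with f(r) ≡ 0 mod 7^4.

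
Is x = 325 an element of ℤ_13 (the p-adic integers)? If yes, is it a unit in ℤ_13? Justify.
x ∈ ℤ_13 but not a unit; v_13(x) = 1 > 0

ℤ_13 = {x ∈ ℚ_13 : v_13(x) ≥ 0} and ℤ_13^× = {x ∈ ℤ_13 : v_13(x) = 0}. Here v_13(325) = v_13(num) − v_13(den) = 1; compare against these criteria.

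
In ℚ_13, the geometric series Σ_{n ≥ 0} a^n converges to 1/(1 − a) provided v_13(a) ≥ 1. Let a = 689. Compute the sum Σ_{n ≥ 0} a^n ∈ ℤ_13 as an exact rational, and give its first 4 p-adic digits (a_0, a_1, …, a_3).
Σ a^n = 1/(1 − a) = -1/688;  first 4 digits = (1, 1, 5, 9)

v_13(a) = 1 ≥ 1, so the series converges in ℤ_13 to 1/(1 − a) = 1/(1 − 689) = -1/688. Expand this rational in ℤ_13: compute digits iteratively via d_i = x_i mod 13, x_{i+1} = (x_i − d_i)/13. The first 4 digits are (1, 1, 5, 9).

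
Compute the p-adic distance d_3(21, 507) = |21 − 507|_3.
d_3(21, 507) = 1/243

Step 1 — x − y = 21 − 507 = -486. Step 2 — v_3(-486) = 5 (factor: -486 = −(3^5 · 2); the sign does not affect v_p). Step 3 — |x − y|_3 = 3^{-5} = 1/243.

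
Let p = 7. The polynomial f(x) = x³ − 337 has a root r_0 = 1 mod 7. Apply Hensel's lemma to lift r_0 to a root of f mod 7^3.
r_2 = 260 (mod 343)

Hensel: r_{i+1} = r_i − f(r_i)/f′(r_i) mod 7^{i+2}, where f′(x) = 3x². Iterate:
  r_0 = 1 (mod 7)
  r_1 = 15 (mod 49)
  r_2 = 260 (mod 343)
Final: r = 260 with f(r) ≡ 0 mod 7^3.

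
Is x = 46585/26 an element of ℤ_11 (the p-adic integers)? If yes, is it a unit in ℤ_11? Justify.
x ∈ ℤ_11 but not a unit; v_11(x) = 3 > 0

ℤ_11 = {x ∈ ℚ_11 : v_11(x) ≥ 0} and ℤ_11^× = {x ∈ ℤ_11 : v_11(x) = 0}. Here v_11(46585/26) = v_11(num) − v_11(den) = 3; compare against these criteria.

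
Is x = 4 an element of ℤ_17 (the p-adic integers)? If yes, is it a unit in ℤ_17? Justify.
x ∈ ℤ_17^× (unit); v_17(x) = 0

ℤ_17 = {x ∈ ℚ_17 : v_17(x) ≥ 0} and ℤ_17^× = {x ∈ ℤ_17 : v_17(x) = 0}. Here v_17(4) = v_17(num) − v_17(den) = 0; compare against these criteria.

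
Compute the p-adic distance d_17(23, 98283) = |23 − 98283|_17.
d_17(23, 98283) = 1/4913

Step 1 — x − y = 23 − 98283 = -98260. Step 2 — v_17(-98260) = 3 (factor: -98260 = −(17^3 · 20); the sign does not affect v_p). Step 3 — |x − y|_17 = 17^{-3} = 1/4913.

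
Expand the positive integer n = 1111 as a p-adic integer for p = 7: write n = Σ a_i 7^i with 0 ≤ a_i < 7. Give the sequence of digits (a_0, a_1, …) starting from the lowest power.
(a_0, a_1, …) = (5, 4, 1, 3)

Repeated division by 7 gives the digits low-to-high: 1111 = 5 + 4·7^1 + 1·7^2 + 3·7^3. Digit sequence: (5, 4, 1, 3).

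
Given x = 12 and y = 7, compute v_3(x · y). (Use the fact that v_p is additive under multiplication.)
v_3(84) = 1

v_p(x) = 1 (factor: 12 = 3^1 · 4); v_p(y) = 0 (factor: 7 = 3^0 · 7). Additivity: v_p(xy) = v_p(x) + v_p(y) = 1 + 0 = 1. (Direct check: xy = 84 = 3^1 · (28).)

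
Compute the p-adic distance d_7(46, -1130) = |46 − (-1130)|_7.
d_7(46, -1130) = 1/49

Step 1 — x − y = 46 − (-1130) = 1176. Step 2 — v_7(1176) = 2 (factor: 1176 = (7^2 · 24); the sign does not affect v_p). Step 3 — |x − y|_7 = 7^{-2} = 1/49.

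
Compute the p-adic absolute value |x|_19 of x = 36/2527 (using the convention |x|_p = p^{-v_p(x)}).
|36/2527|_19 = 361

Step 1 — compute v_19(x) by factoring powers of 19 out of the numerator and denominator: v_19(36/2527) = -2. Step 2 — apply |x|_p = p^{-v_p(x)} = 19^{2} = 361.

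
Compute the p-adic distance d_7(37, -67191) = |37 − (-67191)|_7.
d_7(37, -67191) = 1/16807

Step 1 — x − y = 37 − (-67191) = 67228. Step 2 — v_7(67228) = 5 (factor: 67228 = (7^5 · 4); the sign does not affect v_p). Step 3 — |x − y|_7 = 7^{-5} = 1/16807.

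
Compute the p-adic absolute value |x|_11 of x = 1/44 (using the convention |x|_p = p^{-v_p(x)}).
|1/44|_11 = 11

Step 1 — compute v_11(x) by factoring powers of 11 out of the numerator and denominator: v_11(1/44) = -1. Step 2 — apply |x|_p = p^{-v_p(x)} = 11^{1} = 11.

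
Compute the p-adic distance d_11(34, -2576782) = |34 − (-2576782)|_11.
d_11(34, -2576782) = 1/161051

Step 1 — x − y = 34 − (-2576782) = 2576816. Step 2 — v_11(2576816) = 5 (factor: 2576816 = (11^5 · 16); the sign does not affect v_p). Step 3 — |x − y|_11 = 11^{-5} = 1/161051.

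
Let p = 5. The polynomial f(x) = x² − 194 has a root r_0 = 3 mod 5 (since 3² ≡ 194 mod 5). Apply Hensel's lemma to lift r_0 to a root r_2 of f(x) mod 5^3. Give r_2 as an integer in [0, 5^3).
r_2 = 38 (mod 125)

Hensel's recurrence: r_{i+1} = r_i − f(r_i)·(f′(r_i))^{-1} mod 5^{i+2}, with f′(x) = 2x. Iterate:
  r_0 = 3 (mod 5)
  r_1 = 13 (mod 25)
  r_2 = 38 (mod 125)
Final: r_2 = 38, and one checks f(r_2) ≡ 0 mod 5^3.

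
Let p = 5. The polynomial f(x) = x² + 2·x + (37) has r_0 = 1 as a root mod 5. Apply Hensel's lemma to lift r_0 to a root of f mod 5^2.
r_1 = 16 (mod 25)

Hensel: r_{i+1} = r_i − f(r_i)·(f′(r_i))^{-1} mod 5^{i+2}, f′(x) = 2x + 2. Iterate:
  r_0 = 1 (mod 5)
  r_1 = 16 (mod 25)
Final: r = 16 satisfies f(r) ≡ 0 mod 5^2.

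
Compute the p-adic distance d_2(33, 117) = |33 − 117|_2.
d_2(33, 117) = 1/4

Step 1 — x − y = 33 − 117 = -84. Step 2 — v_2(-84) = 2 (factor: -84 = −(2^2 · 21); the sign does not affect v_p). Step 3 — |x − y|_2 = 2^{-2} = 1/4.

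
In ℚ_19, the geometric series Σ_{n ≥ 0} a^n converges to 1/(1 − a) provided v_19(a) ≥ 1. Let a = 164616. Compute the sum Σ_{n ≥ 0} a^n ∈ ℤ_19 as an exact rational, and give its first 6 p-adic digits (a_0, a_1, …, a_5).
Σ a^n = 1/(1 − a) = -1/164615;  first 6 digits = (1, 0, 0, 5, 1, 0)

v_19(a) = 3 ≥ 1, so the series converges in ℤ_19 to 1/(1 − a) = 1/(1 − 164616) = -1/164615. Expand this rational in ℤ_19: compute digits iteratively via d_i = x_i mod 19, x_{i+1} = (x_i − d_i)/19. The first 6 digits are (1, 0, 0, 5, 1, 0).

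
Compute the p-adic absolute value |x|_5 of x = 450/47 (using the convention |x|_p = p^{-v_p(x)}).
|450/47|_5 = 1/25

Step 1 — compute v_5(x) by factoring powers of 5 out of the numerator and denominator: v_5(450/47) = 2. Step 2 — apply |x|_p = p^{-v_p(x)} = 5^{-2} = 1/25.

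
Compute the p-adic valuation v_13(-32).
v_13(-32) = 0

v_13(n) is the largest exponent k such that 13^k divides n. Factor out: -32 = -13^0 · 32. (Sign doesn't affect v_p.) So v_13(-32) = 0.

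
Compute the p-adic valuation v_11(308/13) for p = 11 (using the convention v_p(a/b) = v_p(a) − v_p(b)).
v_11(308/13) = 1

Factor powers of 11 from the numerator and denominator of the reduced fraction: 308 = 11^1 · 28 and 13 = 11^0 · 13. Apply v_p(a/b) = v_p(a) − v_p(b): v_11(308/13) = 1 − 0 = 1.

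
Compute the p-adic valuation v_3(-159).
v_3(-159) = 1

v_3(n) is the largest exponent k such that 3^k divides n. Factor out: -159 = -3^1 · 53. (Sign doesn't affect v_p.) So v_3(-159) = 1.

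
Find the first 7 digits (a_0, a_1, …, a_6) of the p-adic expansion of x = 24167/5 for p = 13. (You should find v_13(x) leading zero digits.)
(a_0, …, a_6) = (0, 0, 0, 10, 2, 5, 10)

v_13(24167/5) = 3, so a_0 = ... = a_2 = 0. Factor out: x = 13^3 · u with u = 11/5 a unit in ℤ_13. Expand u iteratively via a_{v+i} = u_i mod 13, u_{i+1} = (u_i − a_{v+i})/13:
  u_0 = 11/5;  a_3 = 10;  u_1 = (u_0 − 10)/13 = -3/5
  u_1 = -3/5;  a_4 = 2;  u_2 = (u_1 − 2)/13 = -1/5
  u_2 = -1/5;  a_5 = 5;  u_3 = (u_2 − 5)/13 = -2/5
  u_3 = -2/5;  a_6 = 10;  u_4 = (u_3 − 10)/13 = -4/5
Digits: (0, 0, 0, 10, 2, 5, 10).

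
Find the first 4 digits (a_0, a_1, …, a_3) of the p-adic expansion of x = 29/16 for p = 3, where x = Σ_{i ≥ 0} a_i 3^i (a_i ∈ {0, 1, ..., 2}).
(a_0, …, a_3) = (2, 2, 1, 0)

v_3(29/16) = 0 (numerator and denominator both coprime to 3), so x ∈ ℤ_3^×. Compute digits iteratively via a_i = x_i mod 3, x_{i+1} = (x_i − a_i)/3, with x_0 = x:
  x_0 = 29/16;  a_0 = 2;  x_1 = (x_0 − 2)/3 = -1/16
  x_1 = -1/16;  a_1 = 2;  x_2 = (x_1 − 2)/3 = -11/16
  x_2 = -11/16;  a_2 = 1;  x_3 = (x_2 − 1)/3 = -9/16
  x_3 = -9/16;  a_3 = 0;  x_4 = (x_3 − 0)/3 = -3/16
Digits: (2, 2, 1, 0).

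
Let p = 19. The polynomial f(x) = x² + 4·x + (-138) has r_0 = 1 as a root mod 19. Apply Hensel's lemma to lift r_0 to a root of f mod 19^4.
r_3 = 106097 (mod 130321)

Hensel: r_{i+1} = r_i − f(r_i)·(f′(r_i))^{-1} mod 19^{i+2}, f′(x) = 2x + 4. Iterate:
  r_0 = 1 (mod 19)
  r_1 = 324 (mod 361)
  r_2 = 3212 (mod 6859)
  r_3 = 106097 (mod 130321)
Final: r = 106097 satisfies f(r) ≡ 0 mod 19^4.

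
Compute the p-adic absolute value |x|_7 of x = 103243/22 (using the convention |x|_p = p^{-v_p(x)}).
|103243/22|_7 = 1/2401

Step 1 — compute v_7(x) by factoring powers of 7 out of the numerator and denominator: v_7(103243/22) = 4. Step 2 — apply |x|_p = p^{-v_p(x)} = 7^{-4} = 1/2401.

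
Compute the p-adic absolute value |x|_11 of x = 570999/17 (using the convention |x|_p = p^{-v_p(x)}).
|570999/17|_11 = 1/14641

Step 1 — compute v_11(x) by factoring powers of 11 out of the numerator and denominator: v_11(570999/17) = 4. Step 2 — apply |x|_p = p^{-v_p(x)} = 11^{-4} = 1/14641.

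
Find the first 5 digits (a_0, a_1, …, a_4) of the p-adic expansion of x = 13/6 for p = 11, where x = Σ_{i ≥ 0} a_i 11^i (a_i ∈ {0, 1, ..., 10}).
(a_0, …, a_4) = (4, 9, 1, 9, 1)

v_11(13/6) = 0 (numerator and denominator both coprime to 11), so x ∈ ℤ_11^×. Compute digits iteratively via a_i = x_i mod 11, x_{i+1} = (x_i − a_i)/11, with x_0 = x:
  x_0 = 13/6;  a_0 = 4;  x_1 = (x_0 − 4)/11 = -1/6
  x_1 = -1/6;  a_1 = 9;  x_2 = (x_1 − 9)/11 = -5/6
  x_2 = -5/6;  a_2 = 1;  x_3 = (x_2 − 1)/11 = -1/6
  x_3 = -1/6;  a_3 = 9;  x_4 = (x_3 − 9)/11 = -5/6
  x_4 = -5/6;  a_4 = 1;  x_5 = (x_4 − 1)/11 = -1/6
Digits: (4, 9, 1, 9, 1).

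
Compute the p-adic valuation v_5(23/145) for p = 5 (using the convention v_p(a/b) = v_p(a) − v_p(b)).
v_5(23/145) = -1

Factor powers of 5 from the numerator and denominator of the reduced fraction: 23 = 5^0 · 23 and 145 = 5^1 · 29. Apply v_p(a/b) = v_p(a) − v_p(b): v_5(23/145) = 0 − 1 = -1.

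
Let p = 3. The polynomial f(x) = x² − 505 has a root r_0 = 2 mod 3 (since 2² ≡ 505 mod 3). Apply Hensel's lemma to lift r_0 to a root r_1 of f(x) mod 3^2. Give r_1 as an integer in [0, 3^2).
r_1 = 8 (mod 9)

Hensel's recurrence: r_{i+1} = r_i − f(r_i)·(f′(r_i))^{-1} mod 3^{i+2}, with f′(x) = 2x. Iterate:
  r_0 = 2 (mod 3)
  r_1 = 8 (mod 9)
Final: r_1 = 8, and one checks f(r_1) ≡ 0 mod 3^2.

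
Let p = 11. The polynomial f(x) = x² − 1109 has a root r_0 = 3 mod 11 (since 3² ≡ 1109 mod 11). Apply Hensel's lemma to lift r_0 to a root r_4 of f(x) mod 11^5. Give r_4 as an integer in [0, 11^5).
r_4 = 110135 (mod 161051)

Hensel's recurrence: r_{i+1} = r_i − f(r_i)·(f′(r_i))^{-1} mod 11^{i+2}, with f′(x) = 2x. Iterate:
  r_0 = 3 (mod 11)
  r_1 = 25 (mod 121)
  r_2 = 993 (mod 1331)
  r_3 = 7648 (mod 14641)
  r_4 = 110135 (mod 161051)
Final: r_4 = 110135, and one checks f(r_4) ≡ 0 mod 11^5.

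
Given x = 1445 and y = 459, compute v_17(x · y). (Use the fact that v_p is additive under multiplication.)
v_17(663255) = 3

v_p(x) = 2 (factor: 1445 = 17^2 · 5); v_p(y) = 1 (factor: 459 = 17^1 · 27). Additivity: v_p(xy) = v_p(x) + v_p(y) = 2 + 1 = 3. (Direct check: xy = 663255 = 17^3 · (135).)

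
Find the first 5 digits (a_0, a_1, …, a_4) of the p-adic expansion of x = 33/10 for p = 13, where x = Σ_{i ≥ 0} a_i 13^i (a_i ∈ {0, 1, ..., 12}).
(a_0, …, a_4) = (2, 4, 1, 9, 11)

v_13(33/10) = 0 (numerator and denominator both coprime to 13), so x ∈ ℤ_13^×. Compute digits iteratively via a_i = x_i mod 13, x_{i+1} = (x_i − a_i)/13, with x_0 = x:
  x_0 = 33/10;  a_0 = 2;  x_1 = (x_0 − 2)/13 = 1/10
  x_1 = 1/10;  a_1 = 4;  x_2 = (x_1 − 4)/13 = -3/10
  x_2 = -3/10;  a_2 = 1;  x_3 = (x_2 − 1)/13 = -1/10
  x_3 = -1/10;  a_3 = 9;  x_4 = (x_3 − 9)/13 = -7/10
  x_4 = -7/10;  a_4 = 11;  x_5 = (x_4 − 11)/13 = -9/10
Digits: (2, 4, 1, 9, 11).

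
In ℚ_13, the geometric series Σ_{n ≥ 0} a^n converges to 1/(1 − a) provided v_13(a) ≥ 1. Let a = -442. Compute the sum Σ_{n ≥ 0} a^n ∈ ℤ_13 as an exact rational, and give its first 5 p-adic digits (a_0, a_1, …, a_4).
Σ a^n = 1/(1 − a) = 1/443;  first 5 digits = (1, 5, 9, 5, 0)

v_13(a) = 1 ≥ 1, so the series converges in ℤ_13 to 1/(1 − a) = 1/(1 − (-442)) = 1/443. Expand this rational in ℤ_13: compute digits iteratively via d_i = x_i mod 13, x_{i+1} = (x_i − d_i)/13. The first 5 digits are (1, 5, 9, 5, 0).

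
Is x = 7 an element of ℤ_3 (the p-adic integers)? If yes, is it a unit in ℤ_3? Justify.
x ∈ ℤ_3^× (unit); v_3(x) = 0

ℤ_3 = {x ∈ ℚ_3 : v_3(x) ≥ 0} and ℤ_3^× = {x ∈ ℤ_3 : v_3(x) = 0}. Here v_3(7) = v_3(num) − v_3(den) = 0; compare against these criteria.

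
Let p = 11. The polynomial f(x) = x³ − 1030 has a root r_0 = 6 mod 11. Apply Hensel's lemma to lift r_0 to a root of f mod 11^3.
r_2 = 1293 (mod 1331)

Hensel: r_{i+1} = r_i − f(r_i)/f′(r_i) mod 11^{i+2}, where f′(x) = 3x². Iterate:
  r_0 = 6 (mod 11)
  r_1 = 83 (mod 121)
  r_2 = 1293 (mod 1331)
Final: r = 1293 with f(r) ≡ 0 mod 11^3.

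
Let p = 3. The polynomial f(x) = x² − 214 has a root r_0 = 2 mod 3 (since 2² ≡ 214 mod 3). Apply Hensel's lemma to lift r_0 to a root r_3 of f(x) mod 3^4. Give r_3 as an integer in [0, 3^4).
r_3 = 32 (mod 81)

Hensel's recurrence: r_{i+1} = r_i − f(r_i)·(f′(r_i))^{-1} mod 3^{i+2}, with f′(x) = 2x. Iterate:
  r_0 = 2 (mod 3)
  r_1 = 5 (mod 9)
  r_2 = 5 (mod 27)
  r_3 = 32 (mod 81)
Final: r_3 = 32, and one checks f(r_3) ≡ 0 mod 3^4.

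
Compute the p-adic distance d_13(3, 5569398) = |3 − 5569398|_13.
d_13(3, 5569398) = 1/371293

Step 1 — x − y = 3 − 5569398 = -5569395. Step 2 — v_13(-5569395) = 5 (factor: -5569395 = −(13^5 · 15); the sign does not affect v_p). Step 3 — |x − y|_13 = 13^{-5} = 1/371293.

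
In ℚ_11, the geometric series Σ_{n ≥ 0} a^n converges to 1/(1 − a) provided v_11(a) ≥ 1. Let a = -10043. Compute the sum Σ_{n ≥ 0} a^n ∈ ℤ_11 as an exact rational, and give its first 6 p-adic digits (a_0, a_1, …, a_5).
Σ a^n = 1/(1 − a) = 1/10044;  first 6 digits = (1, 0, 5, 3, 2, 10)

v_11(a) = 2 ≥ 1, so the series converges in ℤ_11 to 1/(1 − a) = 1/(1 − (-10043)) = 1/10044. Expand this rational in ℤ_11: compute digits iteratively via d_i = x_i mod 11, x_{i+1} = (x_i − d_i)/11. The first 6 digits are (1, 0, 5, 3, 2, 10).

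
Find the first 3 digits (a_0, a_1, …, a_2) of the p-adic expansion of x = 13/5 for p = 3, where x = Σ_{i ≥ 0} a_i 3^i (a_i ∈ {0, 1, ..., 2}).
(a_0, …, a_2) = (2, 2, 0)

v_3(13/5) = 0 (numerator and denominator both coprime to 3), so x ∈ ℤ_3^×. Compute digits iteratively via a_i = x_i mod 3, x_{i+1} = (x_i − a_i)/3, with x_0 = x:
  x_0 = 13/5;  a_0 = 2;  x_1 = (x_0 − 2)/3 = 1/5
  x_1 = 1/5;  a_1 = 2;  x_2 = (x_1 − 2)/3 = -3/5
  x_2 = -3/5;  a_2 = 0;  x_3 = (x_2 − 0)/3 = -1/5
Digits: (2, 2, 0).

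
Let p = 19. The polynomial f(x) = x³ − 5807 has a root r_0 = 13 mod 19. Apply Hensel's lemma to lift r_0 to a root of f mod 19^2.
r_1 = 13 (mod 361)

Hensel: r_{i+1} = r_i − f(r_i)/f′(r_i) mod 19^{i+2}, where f′(x) = 3x². Iterate:
  r_0 = 13 (mod 19)
  r_1 = 13 (mod 361)
Final: r = 13 with f(r) ≡ 0 mod 19^2.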